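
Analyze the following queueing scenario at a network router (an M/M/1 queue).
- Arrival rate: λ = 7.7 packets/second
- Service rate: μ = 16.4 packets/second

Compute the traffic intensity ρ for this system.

Server utilization: ρ = λ/μ
ρ = 7.7/16.4 = 0.4695
The server is busy 46.95% of the time.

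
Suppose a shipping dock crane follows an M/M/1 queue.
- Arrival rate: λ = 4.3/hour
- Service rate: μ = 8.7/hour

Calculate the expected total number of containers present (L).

ρ = λ/μ = 4.3/8.7 = 0.4943
For M/M/1: L = λ/(μ-λ)
L = 4.3/(8.7-4.3) = 4.3/4.40
L = 0.9773 containers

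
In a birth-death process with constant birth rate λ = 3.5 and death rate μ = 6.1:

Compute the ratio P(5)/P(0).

For constant rates: P(n)/P(0) = (λ/μ)^n
P(5)/P(0) = (3.5/6.1)^5 = 0.57377^5 = 0.06219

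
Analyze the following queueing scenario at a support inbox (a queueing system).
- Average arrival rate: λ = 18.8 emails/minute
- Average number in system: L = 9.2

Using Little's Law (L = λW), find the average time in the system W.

Little's Law: L = λW, so W = L/λ
W = 9.2/18.8 = 0.4894 minutes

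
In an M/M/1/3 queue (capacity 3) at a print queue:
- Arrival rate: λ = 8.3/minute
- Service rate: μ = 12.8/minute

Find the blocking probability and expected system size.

ρ = λ/μ = 8.3/12.8 = 0.64844
P₀ = (1-ρ)/(1-ρ^(K+1)) = (1-0.64844)/(1-0.64844^4) = 0.3516/0.8232 = 0.4271
P_K = P₀×ρ^K = 0.42706 × 0.64844^3 = 0.42706 × 0.27265 = 0.1164
Blocking probability P_3 = 0.1164 (11.64%)
L = ρ[1 - (K+1)ρ^K + Kρ^(K+1)] / [(1-ρ)(1-ρ^(K+1))]
L = 0.64844 × (1 - 4×0.27265 + 3×0.17680) / ((1 - 0.64844) × (1 - 0.17680)) = 0.9854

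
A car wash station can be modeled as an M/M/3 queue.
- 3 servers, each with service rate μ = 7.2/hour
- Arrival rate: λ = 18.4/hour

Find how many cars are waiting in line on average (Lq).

Traffic intensity: ρ = λ/(cμ) = 18.4/(3×7.2) = 0.8519
Since ρ = 0.8519 < 1, system is stable.
Offered load a = λ/μ = cρ = 18.4/7.2 = 2.5556
P₀ = [ Σₙ₌₀^2 aⁿ/n! + a^3/(3!(1-ρ)) ]⁻¹
Σ = a^0/0! + a^1/1! + a^2/2! = 1.0000 + 2.5556 + 3.2654 = 6.8210
a^3/(3!(1-ρ)) = 16.68999/(6 × 0.1481481) = 18.7762
P₀ = 1/(6.8210 + 18.7762) = 0.03907
Lq = P₀·a^3·ρ / (3!(1-ρ)²) = 0.039067 × 16.6900 × 0.85185 / (6 × 0.021948) = 4.2178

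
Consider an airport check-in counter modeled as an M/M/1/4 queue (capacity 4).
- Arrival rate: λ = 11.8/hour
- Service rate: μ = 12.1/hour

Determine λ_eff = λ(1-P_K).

ρ = λ/μ = 11.8/12.1 = 0.9752
P₀ = (1-ρ)/(1-ρ^(K+1)) = (1-0.9752)/(1-0.9752^5) = 0.02480/0.1180 = 0.2102
P_K = P₀×ρ^K = 0.2102 × 0.9752^4 = 0.2102 × 0.9044 = 0.1901
λ_eff = λ(1-P_K) = 11.8 × (1 - 0.190086) = 11.8 × 0.809914 = 9.5570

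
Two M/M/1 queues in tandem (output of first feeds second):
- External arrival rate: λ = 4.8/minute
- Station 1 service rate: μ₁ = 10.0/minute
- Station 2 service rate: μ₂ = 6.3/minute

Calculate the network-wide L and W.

By Jackson's theorem, each station behaves as independent M/M/1.
Station 1: ρ₁ = 4.8/10.0 = 0.4800, L₁ = ρ₁/(1-ρ₁) = λ/(μ₁-λ) = 4.8/5.20 = 0.9231
Station 2: ρ₂ = 4.8/6.3 = 0.7619, L₂ = ρ₂/(1-ρ₂) = λ/(μ₂-λ) = 4.8/1.50 = 3.2000
Total: L = L₁ + L₂ = 0.9231 + 3.2000 = 4.1231
W = L/λ = 4.1231/4.8 = 0.8590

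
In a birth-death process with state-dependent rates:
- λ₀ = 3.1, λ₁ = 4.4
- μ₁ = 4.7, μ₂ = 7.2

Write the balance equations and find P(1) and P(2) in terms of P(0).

Balance equations:
State 0: λ₀P₀ = μ₁P₁ → P₁ = (λ₀/μ₁)P₀ = (3.1/4.7)P₀ = 0.6596P₀
State 1: P₂ = (λ₀λ₁)/(μ₁μ₂)P₀ = (3.1×4.4)/(4.7×7.2)P₀ = 0.4031P₀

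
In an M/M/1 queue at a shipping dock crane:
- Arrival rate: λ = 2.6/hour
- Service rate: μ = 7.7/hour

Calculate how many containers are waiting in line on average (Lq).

ρ = λ/μ = 2.6/7.7 = 0.3377
For M/M/1: Lq = λ²/(μ(μ-λ))
Lq = 6.76/(7.7 × 5.10)
Lq = 0.1721 containers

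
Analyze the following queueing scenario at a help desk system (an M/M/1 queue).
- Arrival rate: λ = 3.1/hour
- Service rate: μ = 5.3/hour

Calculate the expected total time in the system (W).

First, compute utilization: ρ = λ/μ = 3.1/5.3 = 0.5849
For M/M/1: W = 1/(μ-λ)
W = 1/(5.3-3.1) = 1/2.20
W = 0.4545 hours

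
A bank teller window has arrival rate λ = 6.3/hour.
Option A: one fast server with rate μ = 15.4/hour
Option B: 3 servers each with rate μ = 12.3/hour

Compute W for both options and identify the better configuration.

Option A: single server μ = 15.4 (M/M/1)
  ρ_A = 6.3/15.4 = 0.4091
  W_A = 1/(μ-λ) = 1/(15.4-6.3) = 1/9.10 = 0.1099

Option B: 3 servers μ = 12.3 (M/M/3)
  ρ_B = λ/(cμ) = 6.3/(3×12.3) = 0.1707
  Offered load a = λ/μ = cρ = 6.3/12.3 = 0.5122
  P₀ = [ Σₙ₌₀^2 aⁿ/n! + a^3/(3!(1-ρ)) ]⁻¹
  Σ = a^0/0! + a^1/1! + a^2/2! = 1.0000 + 0.5122 + 0.1312 = 1.6434
  a^3/(3!(1-ρ)) = 0.1344/(6 × 0.8293) = 0.02701
  P₀ = 1/(1.6434 + 0.02701) = 0.5987
  Lq = P₀·a^3·ρ / (3!(1-ρ)²) = 0.5987 × 0.1344 × 0.1707 / (6 × 0.6877) = 0.003329
  Wq_B = Lq/λ = 0.003329/6.3 = 0.0005284
  W_B = Wq_B + 1/μ = 0.0005284 + 0.08130 = 0.08183

Since W_B = 0.08183 < W_A = 0.1099, Option B (multiple servers) has the shorter time in system.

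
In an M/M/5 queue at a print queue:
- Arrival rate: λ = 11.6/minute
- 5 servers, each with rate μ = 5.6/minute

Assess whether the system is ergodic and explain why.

Stability requires ρ = λ/(cμ) < 1
ρ = 11.6/(5 × 5.6) = 11.6/28.00 = 0.4143
Since 0.4143 < 1, the system is STABLE.
The servers are busy 41.43% of the time.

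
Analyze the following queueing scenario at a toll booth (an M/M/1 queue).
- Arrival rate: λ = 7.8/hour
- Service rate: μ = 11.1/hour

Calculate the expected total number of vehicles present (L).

ρ = λ/μ = 7.8/11.1 = 0.7027
For M/M/1: L = λ/(μ-λ)
L = 7.8/(11.1-7.8) = 7.8/3.30
L = 2.3636 vehicles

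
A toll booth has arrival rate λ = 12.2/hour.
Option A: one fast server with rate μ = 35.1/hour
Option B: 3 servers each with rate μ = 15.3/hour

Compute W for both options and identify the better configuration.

Option A: single server μ = 35.1 (M/M/1)
  ρ_A = 12.2/35.1 = 0.3476
  W_A = 1/(μ-λ) = 1/(35.1-12.2) = 1/22.90 = 0.04367

Option B: 3 servers μ = 15.3 (M/M/3)
  ρ_B = λ/(cμ) = 12.2/(3×15.3) = 0.2658
  Offered load a = λ/μ = cρ = 12.2/15.3 = 0.7974
  P₀ = [ Σₙ₌₀^2 aⁿ/n! + a^3/(3!(1-ρ)) ]⁻¹
  Σ = a^0/0! + a^1/1! + a^2/2! = 1.0000 + 0.7974 + 0.3179 = 2.1153
  a^3/(3!(1-ρ)) = 0.5070/(6 × 0.7342) = 0.1151
  P₀ = 1/(2.1153 + 0.1151) = 0.4484
  Lq = P₀·a^3·ρ / (3!(1-ρ)²) = 0.4484 × 0.5070 × 0.2658 / (6 × 0.5391) = 0.01868
  Wq_B = Lq/λ = 0.01868/12.2 = 0.001531
  W_B = Wq_B + 1/μ = 0.001531 + 0.06536 = 0.06689

Since W_A = 0.04367 < W_B = 0.06689, Option A (single fast server) has the shorter time in system.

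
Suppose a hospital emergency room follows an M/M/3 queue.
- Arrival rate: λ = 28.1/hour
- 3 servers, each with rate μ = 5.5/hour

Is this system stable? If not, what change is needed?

Stability requires ρ = λ/(cμ) < 1
ρ = 28.1/(3 × 5.5) = 28.1/16.50 = 1.7030
Since 1.7030 ≥ 1, the system is UNSTABLE.
Need c > λ/μ = 28.1/5.5 = 5.11.
Minimum servers needed: c = 6.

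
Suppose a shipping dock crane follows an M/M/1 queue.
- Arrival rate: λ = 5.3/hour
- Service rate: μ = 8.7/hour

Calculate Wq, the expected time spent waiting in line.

First, compute utilization: ρ = λ/μ = 5.3/8.7 = 0.6092
For M/M/1: Wq = λ/(μ(μ-λ))
Wq = 5.3/(8.7 × (8.7-5.3))
Wq = 5.3/(8.7 × 3.40)
Wq = 0.1792 hours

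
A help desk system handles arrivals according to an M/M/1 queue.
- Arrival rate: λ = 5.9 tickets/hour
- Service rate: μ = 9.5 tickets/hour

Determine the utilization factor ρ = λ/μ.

Server utilization: ρ = λ/μ
ρ = 5.9/9.5 = 0.6211
The server is busy 62.11% of the time.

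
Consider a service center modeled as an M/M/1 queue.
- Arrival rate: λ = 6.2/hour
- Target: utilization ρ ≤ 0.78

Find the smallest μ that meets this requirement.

ρ = λ/μ, so μ = λ/ρ
μ ≥ 6.2/0.78 = 7.9487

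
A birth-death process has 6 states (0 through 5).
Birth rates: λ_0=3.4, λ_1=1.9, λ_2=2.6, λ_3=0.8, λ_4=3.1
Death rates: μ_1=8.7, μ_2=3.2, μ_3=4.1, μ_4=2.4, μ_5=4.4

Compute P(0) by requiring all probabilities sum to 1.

Ratios P(n)/P(0) = (λ₀···λₙ₋₁)/(μ₁···μₙ):
P(1)/P(0) = (3.4)/(8.7) = 0.39080
P(2)/P(0) = (3.4×1.9)/(8.7×3.2) = 0.23204
P(3)/P(0) = (3.4×1.9×2.6)/(8.7×3.2×4.1) = 0.14715
P(4)/P(0) = (3.4×1.9×2.6×0.8)/(8.7×3.2×4.1×2.4) = 0.049049
P(5)/P(0) = (3.4×1.9×2.6×0.8×3.1)/(8.7×3.2×4.1×2.4×4.4) = 0.034557

Normalization: ∑ P(n) = 1
P(0) × (1.0000 + 0.39080 + 0.23204 + 0.14715 + 0.049049 + 0.034557) = 1
P(0) × 1.8536 = 1
P(0) = 1/1.8536 = 0.5395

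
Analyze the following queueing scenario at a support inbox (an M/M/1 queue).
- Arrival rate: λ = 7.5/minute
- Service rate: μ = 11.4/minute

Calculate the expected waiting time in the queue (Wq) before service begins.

First, compute utilization: ρ = λ/μ = 7.5/11.4 = 0.6579
For M/M/1: Wq = λ/(μ(μ-λ))
Wq = 7.5/(11.4 × (11.4-7.5))
Wq = 7.5/(11.4 × 3.90)
Wq = 0.1687 minutes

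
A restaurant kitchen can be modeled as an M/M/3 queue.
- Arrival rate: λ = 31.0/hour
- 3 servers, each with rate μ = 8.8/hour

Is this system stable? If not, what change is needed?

Stability requires ρ = λ/(cμ) < 1
ρ = 31.0/(3 × 8.8) = 31.0/26.40 = 1.1742
Since 1.1742 ≥ 1, the system is UNSTABLE.
Need c > λ/μ = 31.0/8.8 = 3.52.
Minimum servers needed: c = 4.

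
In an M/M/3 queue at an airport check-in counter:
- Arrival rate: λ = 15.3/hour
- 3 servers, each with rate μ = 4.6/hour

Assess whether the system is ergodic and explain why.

Stability requires ρ = λ/(cμ) < 1
ρ = 15.3/(3 × 4.6) = 15.3/13.80 = 1.1087
Since 1.1087 ≥ 1, the system is UNSTABLE.
Need c > λ/μ = 15.3/4.6 = 3.33.
Minimum servers needed: c = 4.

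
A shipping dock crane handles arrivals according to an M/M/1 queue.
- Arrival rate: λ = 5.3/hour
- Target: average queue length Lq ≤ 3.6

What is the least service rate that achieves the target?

For M/M/1: Lq = λ²/(μ(μ-λ))
Need Lq ≤ 3.6, i.e. μ(μ-λ) ≥ λ²/3.6
μ² - 5.3μ - 28.09/3.6 ≥ 0  →  μ² - 5.3μ - 7.80278 ≥ 0
Quadratic formula (positive root): μ = [λ + √(λ² + 4×7.80278)]/2
Discriminant: 28.09 + 4×7.80278 = 59.3011, √59.3011 = 7.7007
μ ≥ (5.3 + 7.7007)/2 = 6.5004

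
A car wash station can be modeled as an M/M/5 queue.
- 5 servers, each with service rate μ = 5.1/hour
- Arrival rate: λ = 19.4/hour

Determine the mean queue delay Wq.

Traffic intensity: ρ = λ/(cμ) = 19.4/(5×5.1) = 0.7608
Since ρ = 0.7608 < 1, system is stable.
Offered load a = λ/μ = cρ = 19.4/5.1 = 3.8039
P₀ = [ Σₙ₌₀^4 aⁿ/n! + a^5/(5!(1-ρ)) ]⁻¹
Σ = a^0/0! + a^1/1! + a^2/2! + a^3/3! + a^4/4! = 1.0000 + 3.8039 + 7.2349 + 9.1737 + 8.7240 = 29.9365
a^5/(5!(1-ρ)) = 796.4486/(120 × 0.239216) = 27.7451
P₀ = 1/(29.9365 + 27.7451) = 0.01734
Lq = P₀·a^5·ρ / (5!(1-ρ)²) = 0.017337 × 796.4486 × 0.76078 / (120 × 0.057224) = 1.5298
Wq = Lq/λ = 1.52975/19.4 = 0.07885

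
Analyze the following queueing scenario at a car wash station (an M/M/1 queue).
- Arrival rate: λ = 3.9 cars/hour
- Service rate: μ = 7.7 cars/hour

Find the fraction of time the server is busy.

Server utilization: ρ = λ/μ
ρ = 3.9/7.7 = 0.5065
The server is busy 50.65% of the time.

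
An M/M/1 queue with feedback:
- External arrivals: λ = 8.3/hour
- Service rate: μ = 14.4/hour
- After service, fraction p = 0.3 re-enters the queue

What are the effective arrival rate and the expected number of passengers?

Effective arrival rate: λ_eff = λ/(1-p) = 8.3/(1-0.3) = 8.3/0.70 = 11.857143
ρ = λ_eff/μ = 11.857143/14.4 = 0.823413
L = ρ/(1-ρ) = 0.823413/(1-0.823413) = 4.6629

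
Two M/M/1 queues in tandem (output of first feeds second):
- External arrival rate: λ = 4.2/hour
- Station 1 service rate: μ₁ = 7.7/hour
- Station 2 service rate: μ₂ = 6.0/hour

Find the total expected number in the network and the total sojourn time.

By Jackson's theorem, each station behaves as independent M/M/1.
Station 1: ρ₁ = 4.2/7.7 = 0.5455, L₁ = ρ₁/(1-ρ₁) = λ/(μ₁-λ) = 4.2/3.50 = 1.2000
Station 2: ρ₂ = 4.2/6.0 = 0.7000, L₂ = ρ₂/(1-ρ₂) = λ/(μ₂-λ) = 4.2/1.80 = 2.3333
Total: L = L₁ + L₂ = 1.2000 + 2.3333 = 3.5333
W = L/λ = 3.5333/4.2 = 0.8413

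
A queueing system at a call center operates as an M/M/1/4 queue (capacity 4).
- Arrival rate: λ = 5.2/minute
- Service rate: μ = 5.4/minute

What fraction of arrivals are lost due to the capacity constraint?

ρ = λ/μ = 5.2/5.4 = 0.9630
P₀ = (1-ρ)/(1-ρ^(K+1)) = (1-0.9630)/(1-0.9630^5) = 0.03700/0.1718 = 0.2154
P_K = P₀×ρ^K = 0.2154 × 0.9630^4 = 0.2154 × 0.8600 = 0.1852
Blocking probability = 18.52%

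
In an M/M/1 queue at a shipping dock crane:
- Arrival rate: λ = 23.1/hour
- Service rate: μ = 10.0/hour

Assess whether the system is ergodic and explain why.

Stability requires ρ = λ/(cμ) < 1
ρ = 23.1/(1 × 10.0) = 23.1/10.00 = 2.3100
Since 2.3100 ≥ 1, the system is UNSTABLE.
Queue grows without bound. Need μ > λ = 23.1.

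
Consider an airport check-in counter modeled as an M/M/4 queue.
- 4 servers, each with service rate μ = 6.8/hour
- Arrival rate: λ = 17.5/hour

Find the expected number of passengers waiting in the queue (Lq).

Traffic intensity: ρ = λ/(cμ) = 17.5/(4×6.8) = 0.6434
Since ρ = 0.6434 < 1, system is stable.
Offered load a = λ/μ = cρ = 17.5/6.8 = 2.5735
P₀ = [ Σₙ₌₀^3 aⁿ/n! + a^4/(4!(1-ρ)) ]⁻¹
Σ = a^0/0! + a^1/1! + a^2/2! + a^3/3! = 1.0000 + 2.5735 + 3.3115 + 2.8408 = 9.7258
a^4/(4!(1-ρ)) = 43.8648/(24 × 0.35662) = 5.1251
P₀ = 1/(9.7258 + 5.1251) = 0.06734
Lq = P₀·a^4·ρ / (4!(1-ρ)²) = 0.067336 × 43.8648 × 0.64338 / (24 × 0.12718) = 0.6226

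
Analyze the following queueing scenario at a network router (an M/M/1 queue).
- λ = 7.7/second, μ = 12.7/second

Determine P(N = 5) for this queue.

ρ = λ/μ = 7.7/12.7 = 0.6063
P(n) = (1-ρ)ρⁿ
P(5) = (1-0.6063) × 0.6063^5
P(5) = 0.3937 × 0.08193
P(5) = 0.03226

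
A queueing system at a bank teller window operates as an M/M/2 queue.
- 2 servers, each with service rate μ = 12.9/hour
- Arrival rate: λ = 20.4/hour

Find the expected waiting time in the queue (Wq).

Traffic intensity: ρ = λ/(cμ) = 20.4/(2×12.9) = 0.7907
Since ρ = 0.7907 < 1, system is stable.
Offered load a = λ/μ = cρ = 20.4/12.9 = 1.5814
P₀ = [ Σₙ₌₀^1 aⁿ/n! + a^2/(2!(1-ρ)) ]⁻¹
Σ = a^0/0! + a^1/1! = 1.0000 + 1.5814 = 2.5814
a^2/(2!(1-ρ)) = 2.5008/(2 × 0.2093) = 5.9742
P₀ = 1/(2.5814 + 5.9742) = 0.1169
Lq = P₀·a^2·ρ / (2!(1-ρ)²) = 0.11688 × 2.5008 × 0.79070 / (2 × 0.043807) = 2.6379
Wq = Lq/λ = 2.6379/20.4 = 0.1293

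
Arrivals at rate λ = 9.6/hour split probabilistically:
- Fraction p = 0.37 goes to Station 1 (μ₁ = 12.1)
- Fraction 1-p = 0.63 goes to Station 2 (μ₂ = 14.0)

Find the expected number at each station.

Effective rates: λ₁ = 9.6×0.37 = 3.552, λ₂ = 9.6×0.63 = 6.048
Station 1: ρ₁ = 3.552/12.1 = 0.29355, L₁ = ρ₁/(1-ρ₁) = 0.29355/(1-0.29355) = 0.4155
Station 2: ρ₂ = 6.048/14.0 = 0.4320, L₂ = ρ₂/(1-ρ₂) = 0.4320/(1-0.4320) = 0.7606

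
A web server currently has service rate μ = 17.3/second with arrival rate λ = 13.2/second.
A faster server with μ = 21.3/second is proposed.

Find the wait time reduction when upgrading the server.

System 1: ρ₁ = 13.2/17.3 = 0.7630, W₁ = 1/(17.3-13.2) = 0.24390
System 2: ρ₂ = 13.2/21.3 = 0.6197, W₂ = 1/(21.3-13.2) = 0.12346
Improvement: (W₁-W₂)/W₁ = (0.24390-0.12346)/0.24390 = 49.38%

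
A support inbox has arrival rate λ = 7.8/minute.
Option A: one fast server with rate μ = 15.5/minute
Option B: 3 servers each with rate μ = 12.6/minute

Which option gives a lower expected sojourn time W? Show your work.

Option A: single server μ = 15.5 (M/M/1)
  ρ_A = 7.8/15.5 = 0.5032
  W_A = 1/(μ-λ) = 1/(15.5-7.8) = 1/7.70 = 0.1299

Option B: 3 servers μ = 12.6 (M/M/3)
  ρ_B = λ/(cμ) = 7.8/(3×12.6) = 0.2063
  Offered load a = λ/μ = cρ = 7.8/12.6 = 0.6190
  P₀ = [ Σₙ₌₀^2 aⁿ/n! + a^3/(3!(1-ρ)) ]⁻¹
  Σ = a^0/0! + a^1/1! + a^2/2! = 1.0000 + 0.61905 + 0.19161 = 1.8107
  a^3/(3!(1-ρ)) = 0.23723/(6 × 0.79365) = 0.04982
  P₀ = 1/(1.8107 + 0.04982) = 0.5375
  Lq = P₀·a^3·ρ / (3!(1-ρ)²) = 0.53750 × 0.23723 × 0.20635 / (6 × 0.62988) = 0.006962
  Wq_B = Lq/λ = 0.006962/7.8 = 0.0008926
  W_B = Wq_B + 1/μ = 0.0008926 + 0.07937 = 0.08026

Since W_B = 0.08026 < W_A = 0.1299, Option B (multiple servers) has the shorter time in system.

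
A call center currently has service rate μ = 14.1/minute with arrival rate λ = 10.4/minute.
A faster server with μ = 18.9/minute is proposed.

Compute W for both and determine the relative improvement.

System 1: ρ₁ = 10.4/14.1 = 0.7376, W₁ = 1/(14.1-10.4) = 0.27027
System 2: ρ₂ = 10.4/18.9 = 0.5503, W₂ = 1/(18.9-10.4) = 0.11765
Improvement: (W₁-W₂)/W₁ = (0.27027-0.11765)/0.27027 = 56.47%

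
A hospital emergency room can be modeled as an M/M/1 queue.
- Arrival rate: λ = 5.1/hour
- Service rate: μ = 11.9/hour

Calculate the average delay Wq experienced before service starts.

First, compute utilization: ρ = λ/μ = 5.1/11.9 = 0.4286
For M/M/1: Wq = λ/(μ(μ-λ))
Wq = 5.1/(11.9 × (11.9-5.1))
Wq = 5.1/(11.9 × 6.80)
Wq = 0.06303 hours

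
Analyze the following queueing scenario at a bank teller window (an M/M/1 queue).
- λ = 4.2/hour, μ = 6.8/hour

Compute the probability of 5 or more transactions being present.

ρ = λ/μ = 4.2/6.8 = 0.61765
P(N ≥ n) = ρⁿ
P(N ≥ 5) = 0.61765^5
P(N ≥ 5) = 0.08989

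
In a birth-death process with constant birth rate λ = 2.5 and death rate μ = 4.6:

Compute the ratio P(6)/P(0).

For constant rates: P(n)/P(0) = (λ/μ)^n
P(6)/P(0) = (2.5/4.6)^6 = 0.5435^6 = 0.02577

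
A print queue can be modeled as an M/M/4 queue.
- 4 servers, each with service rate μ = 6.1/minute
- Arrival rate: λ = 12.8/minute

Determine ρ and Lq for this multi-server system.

Traffic intensity: ρ = λ/(cμ) = 12.8/(4×6.1) = 0.5246
Since ρ = 0.5246 < 1, system is stable.
Offered load a = λ/μ = cρ = 12.8/6.1 = 2.0984
P₀ = [ Σₙ₌₀^3 aⁿ/n! + a^4/(4!(1-ρ)) ]⁻¹
Σ = a^0/0! + a^1/1! + a^2/2! + a^3/3! = 1.00000 + 2.09836 + 2.20156 + 1.53989 = 6.8398
a^4/(4!(1-ρ)) = 19.3874/(24 × 0.4754) = 1.6992
P₀ = 1/(6.8398 + 1.6992) = 0.1171
Lq = P₀·a^4·ρ / (4!(1-ρ)²) = 0.1171 × 19.3874 × 0.5246 / (24 × 0.2260) = 0.2196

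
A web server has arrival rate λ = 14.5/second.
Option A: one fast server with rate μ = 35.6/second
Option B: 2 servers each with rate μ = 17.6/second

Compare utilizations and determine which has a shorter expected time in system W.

Option A: single server μ = 35.6 (M/M/1)
  ρ_A = 14.5/35.6 = 0.4073
  W_A = 1/(μ-λ) = 1/(35.6-14.5) = 1/21.10 = 0.04739

Option B: 2 servers μ = 17.6 (M/M/2)
  ρ_B = λ/(cμ) = 14.5/(2×17.6) = 0.4119
  Offered load a = λ/μ = cρ = 14.5/17.6 = 0.8239
  P₀ = [ Σₙ₌₀^1 aⁿ/n! + a^2/(2!(1-ρ)) ]⁻¹
  Σ = a^0/0! + a^1/1! = 1.0000 + 0.8239 = 1.8239
  a^2/(2!(1-ρ)) = 0.6788/(2 × 0.5881) = 0.5771
  P₀ = 1/(1.8239 + 0.5771) = 0.4165
  Lq = P₀·a^2·ρ / (2!(1-ρ)²) = 0.4165 × 0.6788 × 0.4119 / (2 × 0.3458) = 0.1684
  Wq_B = Lq/λ = 0.1684/14.5 = 0.01161
  W_B = Wq_B + 1/μ = 0.01161 + 0.05682 = 0.06843

Since W_A = 0.04739 < W_B = 0.06843, Option A (single fast server) has the shorter time in system.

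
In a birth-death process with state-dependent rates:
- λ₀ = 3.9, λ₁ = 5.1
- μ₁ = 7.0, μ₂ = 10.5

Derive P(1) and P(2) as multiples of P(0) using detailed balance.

Balance equations:
State 0: λ₀P₀ = μ₁P₁ → P₁ = (λ₀/μ₁)P₀ = (3.9/7.0)P₀ = 0.5571P₀
State 1: P₂ = (λ₀λ₁)/(μ₁μ₂)P₀ = (3.9×5.1)/(7.0×10.5)P₀ = 0.2706P₀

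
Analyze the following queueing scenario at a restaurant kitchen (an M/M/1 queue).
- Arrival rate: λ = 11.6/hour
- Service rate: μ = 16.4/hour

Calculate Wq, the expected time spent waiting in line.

First, compute utilization: ρ = λ/μ = 11.6/16.4 = 0.7073
For M/M/1: Wq = λ/(μ(μ-λ))
Wq = 11.6/(16.4 × (16.4-11.6))
Wq = 11.6/(16.4 × 4.80)
Wq = 0.1474 hours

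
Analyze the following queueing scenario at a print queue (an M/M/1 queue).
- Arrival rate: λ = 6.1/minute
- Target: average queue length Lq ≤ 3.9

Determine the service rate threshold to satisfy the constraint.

For M/M/1: Lq = λ²/(μ(μ-λ))
Need Lq ≤ 3.9, i.e. μ(μ-λ) ≥ λ²/3.9
μ² - 6.1μ - 37.21/3.9 ≥ 0  →  μ² - 6.1μ - 9.54103 ≥ 0
Quadratic formula (positive root): μ = [λ + √(λ² + 4×9.54103)]/2
Discriminant: 37.21 + 4×9.54103 = 75.3741, √75.3741 = 8.6818
μ ≥ (6.1 + 8.6818)/2 = 7.3909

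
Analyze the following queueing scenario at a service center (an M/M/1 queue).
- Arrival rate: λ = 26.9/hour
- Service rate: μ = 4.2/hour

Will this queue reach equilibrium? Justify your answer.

Stability requires ρ = λ/(cμ) < 1
ρ = 26.9/(1 × 4.2) = 26.9/4.20 = 6.4048
Since 6.4048 ≥ 1, the system is UNSTABLE.
Queue grows without bound. Need μ > λ = 26.9.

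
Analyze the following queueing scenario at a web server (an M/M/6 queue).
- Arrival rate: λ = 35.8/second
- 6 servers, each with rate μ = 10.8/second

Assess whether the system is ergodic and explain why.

Stability requires ρ = λ/(cμ) < 1
ρ = 35.8/(6 × 10.8) = 35.8/64.80 = 0.5525
Since 0.5525 < 1, the system is STABLE.
The servers are busy 55.25% of the time.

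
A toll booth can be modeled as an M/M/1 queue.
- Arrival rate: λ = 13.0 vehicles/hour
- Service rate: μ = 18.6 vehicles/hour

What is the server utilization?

Server utilization: ρ = λ/μ
ρ = 13.0/18.6 = 0.6989
The server is busy 69.89% of the time.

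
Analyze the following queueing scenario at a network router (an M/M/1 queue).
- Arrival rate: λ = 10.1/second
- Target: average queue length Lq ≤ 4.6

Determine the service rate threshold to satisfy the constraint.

For M/M/1: Lq = λ²/(μ(μ-λ))
Need Lq ≤ 4.6, i.e. μ(μ-λ) ≥ λ²/4.6
μ² - 10.1μ - 102.01/4.6 ≥ 0  →  μ² - 10.1μ - 22.176087 ≥ 0
Quadratic formula (positive root): μ = [λ + √(λ² + 4×22.176087)]/2
Discriminant: 102.01 + 4×22.176087 = 190.7143, √190.7143 = 13.8099
μ ≥ (10.1 + 13.8099)/2 = 11.9550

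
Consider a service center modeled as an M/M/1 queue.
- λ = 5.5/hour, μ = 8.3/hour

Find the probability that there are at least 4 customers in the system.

ρ = λ/μ = 5.5/8.3 = 0.66265
P(N ≥ n) = ρⁿ
P(N ≥ 4) = 0.66265^4
P(N ≥ 4) = 0.1928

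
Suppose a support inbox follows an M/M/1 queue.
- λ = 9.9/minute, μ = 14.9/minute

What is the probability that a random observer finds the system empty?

ρ = λ/μ = 9.9/14.9 = 0.6644
P(0) = 1 - ρ = 1 - 0.6644 = 0.3356
The server is idle 33.56% of the time.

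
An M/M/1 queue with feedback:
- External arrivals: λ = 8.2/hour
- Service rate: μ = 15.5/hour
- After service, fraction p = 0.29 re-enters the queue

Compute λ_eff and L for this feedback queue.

Effective arrival rate: λ_eff = λ/(1-p) = 8.2/(1-0.29) = 8.2/0.71 = 11.5493
ρ = λ_eff/μ = 11.5493/15.5 = 0.74512
L = ρ/(1-ρ) = 0.74512/(1-0.74512) = 2.9234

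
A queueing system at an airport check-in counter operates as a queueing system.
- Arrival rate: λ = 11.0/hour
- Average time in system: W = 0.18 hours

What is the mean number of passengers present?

Little's Law: L = λW
L = 11.0 × 0.18 = 1.9800 passengers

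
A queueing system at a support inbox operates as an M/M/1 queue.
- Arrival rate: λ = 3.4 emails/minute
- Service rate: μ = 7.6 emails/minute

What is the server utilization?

Server utilization: ρ = λ/μ
ρ = 3.4/7.6 = 0.4474
The server is busy 44.74% of the time.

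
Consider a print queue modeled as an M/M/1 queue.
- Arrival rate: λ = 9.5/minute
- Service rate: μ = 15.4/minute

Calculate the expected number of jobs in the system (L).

ρ = λ/μ = 9.5/15.4 = 0.6169
For M/M/1: L = λ/(μ-λ)
L = 9.5/(15.4-9.5) = 9.5/5.90
L = 1.6102 jobs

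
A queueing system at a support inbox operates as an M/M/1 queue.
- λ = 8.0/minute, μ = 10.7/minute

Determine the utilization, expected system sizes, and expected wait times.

Step 1: ρ = λ/μ = 8.0/10.7 = 0.7477
Step 2: L = λ/(μ-λ) = 8.0/2.70 = 2.9630
Step 3: Lq = λ²/(μ(μ-λ)) = 64.00/(10.7×2.70) = 2.2153
Step 4: W = 1/(μ-λ) = 1/2.70 = 0.37037
Step 5: Wq = λ/(μ(μ-λ)) = 8.0/(10.7×2.70) = 0.2769
Step 6: P(0) = 1-ρ = 0.2523
Verify: L = λW = 8.0×0.37037 = 2.9630 ✔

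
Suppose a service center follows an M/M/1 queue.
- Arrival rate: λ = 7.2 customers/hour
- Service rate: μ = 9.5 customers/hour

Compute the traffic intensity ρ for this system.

Server utilization: ρ = λ/μ
ρ = 7.2/9.5 = 0.7579
The server is busy 75.79% of the time.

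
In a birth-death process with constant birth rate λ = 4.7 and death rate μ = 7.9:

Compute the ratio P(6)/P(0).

For constant rates: P(n)/P(0) = (λ/μ)^n
P(6)/P(0) = (4.7/7.9)^6 = 0.59494^6 = 0.04434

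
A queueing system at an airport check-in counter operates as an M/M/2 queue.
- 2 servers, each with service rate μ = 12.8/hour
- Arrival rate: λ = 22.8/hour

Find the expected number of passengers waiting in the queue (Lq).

Traffic intensity: ρ = λ/(cμ) = 22.8/(2×12.8) = 0.8906
Since ρ = 0.8906 < 1, system is stable.
Offered load a = λ/μ = cρ = 22.8/12.8 = 1.7812
P₀ = [ Σₙ₌₀^1 aⁿ/n! + a^2/(2!(1-ρ)) ]⁻¹
Σ = a^0/0! + a^1/1! = 1.0000 + 1.7812 = 2.7812
a^2/(2!(1-ρ)) = 3.17285/(2 × 0.109375) = 14.5045
P₀ = 1/(2.7812 + 14.5045) = 0.05785
Lq = P₀·a^2·ρ / (2!(1-ρ)²) = 0.057851 × 3.1729 × 0.89062 / (2 × 0.011963) = 6.8327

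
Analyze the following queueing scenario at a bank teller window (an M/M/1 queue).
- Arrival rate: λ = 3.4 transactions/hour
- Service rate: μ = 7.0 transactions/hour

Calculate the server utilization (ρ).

Server utilization: ρ = λ/μ
ρ = 3.4/7.0 = 0.4857
The server is busy 48.57% of the time.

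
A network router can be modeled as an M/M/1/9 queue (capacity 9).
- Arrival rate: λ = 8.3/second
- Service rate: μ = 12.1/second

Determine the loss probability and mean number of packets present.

ρ = λ/μ = 8.3/12.1 = 0.68595
P₀ = (1-ρ)/(1-ρ^(K+1)) = (1-0.68595)/(1-0.68595^10) = 0.3141/0.9769 = 0.3215
P_K = P₀×ρ^K = 0.3215 × 0.68595^9 = 0.3215 × 0.03362 = 0.01081
Blocking probability P_9 = 0.01081 (1.08%)
L = ρ[1 - (K+1)ρ^K + Kρ^(K+1)] / [(1-ρ)(1-ρ^(K+1))]
L = 0.68595 × (1 - 10×0.03362 + 9×0.02306) / ((1 - 0.68595) × (1 - 0.02306)) = 1.9481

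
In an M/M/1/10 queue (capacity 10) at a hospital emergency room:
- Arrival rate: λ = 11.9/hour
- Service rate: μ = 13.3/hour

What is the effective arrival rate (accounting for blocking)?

ρ = λ/μ = 11.9/13.3 = 0.89474
P₀ = (1-ρ)/(1-ρ^(K+1)) = (1-0.89474)/(1-0.89474^11) = 0.10526/0.70578 = 0.1491
P_K = P₀×ρ^K = 0.14914 × 0.89474^10 = 0.14914 × 0.32883 = 0.04904
λ_eff = λ(1-P_K) = 11.9 × (1 - 0.04904) = 11.9 × 0.95096 = 11.3164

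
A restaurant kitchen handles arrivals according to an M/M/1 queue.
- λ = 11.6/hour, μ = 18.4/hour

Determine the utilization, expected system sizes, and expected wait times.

Step 1: ρ = λ/μ = 11.6/18.4 = 0.6304
Step 2: L = λ/(μ-λ) = 11.6/6.80 = 1.7059
Step 3: Lq = λ²/(μ(μ-λ)) = 134.56/(18.4×6.80) = 1.0754
Step 4: W = 1/(μ-λ) = 1/6.80 = 0.14706
Step 5: Wq = λ/(μ(μ-λ)) = 11.6/(18.4×6.80) = 0.09271
Step 6: P(0) = 1-ρ = 0.3696
Verify: L = λW = 11.6×0.14706 = 1.7059 ✔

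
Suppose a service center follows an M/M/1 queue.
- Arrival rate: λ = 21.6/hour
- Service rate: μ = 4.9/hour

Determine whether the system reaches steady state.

Stability requires ρ = λ/(cμ) < 1
ρ = 21.6/(1 × 4.9) = 21.6/4.90 = 4.4082
Since 4.4082 ≥ 1, the system is UNSTABLE.
Queue grows without bound. Need μ > λ = 21.6.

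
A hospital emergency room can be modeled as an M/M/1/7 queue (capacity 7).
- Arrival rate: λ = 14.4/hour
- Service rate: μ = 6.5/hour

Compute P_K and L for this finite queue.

ρ = λ/μ = 14.4/6.5 = 2.2154
P₀ = (1-ρ)/(1-ρ^(K+1)) = (1-2.2154)/(1-2.2154^8) = -1.2154/-579.2528 = 0.002098
P_K = P₀×ρ^K = 0.0020982 × 2.2154^7 = 0.0020982 × 261.9178 = 0.5496
Blocking probability P_7 = 0.5496 (54.96%)
L = ρ[1 - (K+1)ρ^K + Kρ^(K+1)] / [(1-ρ)(1-ρ^(K+1))]
L = 2.2154 × (1 - 8×261.9178 + 7×580.2528) / ((1 - 2.2154) × (1 - 580.2528)) = 6.1910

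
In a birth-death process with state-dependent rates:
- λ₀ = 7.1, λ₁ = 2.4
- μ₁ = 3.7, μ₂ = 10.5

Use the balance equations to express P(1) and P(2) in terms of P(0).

Balance equations:
State 0: λ₀P₀ = μ₁P₁ → P₁ = (λ₀/μ₁)P₀ = (7.1/3.7)P₀ = 1.9189P₀
State 1: P₂ = (λ₀λ₁)/(μ₁μ₂)P₀ = (7.1×2.4)/(3.7×10.5)P₀ = 0.4386P₀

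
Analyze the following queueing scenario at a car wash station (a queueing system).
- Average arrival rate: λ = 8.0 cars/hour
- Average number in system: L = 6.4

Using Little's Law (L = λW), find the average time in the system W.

Little's Law: L = λW, so W = L/λ
W = 6.4/8.0 = 0.8000 hours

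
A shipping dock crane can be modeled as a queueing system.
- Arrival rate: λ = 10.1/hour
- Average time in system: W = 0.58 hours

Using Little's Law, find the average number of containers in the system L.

Little's Law: L = λW
L = 10.1 × 0.58 = 5.8580 containers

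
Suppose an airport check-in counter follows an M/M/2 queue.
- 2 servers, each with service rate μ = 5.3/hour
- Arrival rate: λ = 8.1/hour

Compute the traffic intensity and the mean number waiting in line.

Traffic intensity: ρ = λ/(cμ) = 8.1/(2×5.3) = 0.7642
Since ρ = 0.7642 < 1, system is stable.
Offered load a = λ/μ = cρ = 8.1/5.3 = 1.5283
P₀ = [ Σₙ₌₀^1 aⁿ/n! + a^2/(2!(1-ρ)) ]⁻¹
Σ = a^0/0! + a^1/1! = 1.0000 + 1.5283 = 2.5283
a^2/(2!(1-ρ)) = 2.3357/(2 × 0.23585) = 4.9517
P₀ = 1/(2.5283 + 4.9517) = 0.1337
Lq = P₀·a^2·ρ / (2!(1-ρ)²) = 0.133690 × 2.33571 × 0.764151 / (2 × 0.0556248) = 2.1449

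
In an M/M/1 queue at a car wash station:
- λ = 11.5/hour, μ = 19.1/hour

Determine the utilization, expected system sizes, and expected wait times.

Step 1: ρ = λ/μ = 11.5/19.1 = 0.6021
Step 2: L = λ/(μ-λ) = 11.5/7.60 = 1.5132
Step 3: Lq = λ²/(μ(μ-λ)) = 132.25/(19.1×7.60) = 0.9111
Step 4: W = 1/(μ-λ) = 1/7.60 = 0.13158
Step 5: Wq = λ/(μ(μ-λ)) = 11.5/(19.1×7.60) = 0.07922
Step 6: P(0) = 1-ρ = 0.3979
Verify: L = λW = 11.5×0.13158 = 1.5132 ✔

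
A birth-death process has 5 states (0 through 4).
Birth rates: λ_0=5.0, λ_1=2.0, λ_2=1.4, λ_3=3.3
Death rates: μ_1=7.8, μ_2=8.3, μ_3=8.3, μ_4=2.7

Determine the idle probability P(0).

Ratios P(n)/P(0) = (λ₀···λₙ₋₁)/(μ₁···μₙ):
P(1)/P(0) = (5.0)/(7.8) = 0.6410
P(2)/P(0) = (5.0×2.0)/(7.8×8.3) = 0.1545
P(3)/P(0) = (5.0×2.0×1.4)/(7.8×8.3×8.3) = 0.02605
P(4)/P(0) = (5.0×2.0×1.4×3.3)/(7.8×8.3×8.3×2.7) = 0.03184

Normalization: ∑ P(n) = 1
P(0) × (1.0000 + 0.6410 + 0.1545 + 0.02605 + 0.03184) = 1
P(0) × 1.85339 = 1
P(0) = 1/1.85339 = 0.5396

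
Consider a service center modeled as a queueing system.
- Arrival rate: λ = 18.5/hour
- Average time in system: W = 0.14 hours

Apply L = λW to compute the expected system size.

Little's Law: L = λW
L = 18.5 × 0.14 = 2.5900 customers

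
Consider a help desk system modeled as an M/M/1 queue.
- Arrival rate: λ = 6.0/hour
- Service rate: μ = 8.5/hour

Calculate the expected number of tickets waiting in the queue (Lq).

ρ = λ/μ = 6.0/8.5 = 0.7059
For M/M/1: Lq = λ²/(μ(μ-λ))
Lq = 36.00/(8.5 × 2.50)
Lq = 1.6941 tickets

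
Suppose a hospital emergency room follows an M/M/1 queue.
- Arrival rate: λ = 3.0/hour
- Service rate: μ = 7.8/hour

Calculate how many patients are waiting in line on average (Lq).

ρ = λ/μ = 3.0/7.8 = 0.3846
For M/M/1: Lq = λ²/(μ(μ-λ))
Lq = 9.00/(7.8 × 4.80)
Lq = 0.2404 patients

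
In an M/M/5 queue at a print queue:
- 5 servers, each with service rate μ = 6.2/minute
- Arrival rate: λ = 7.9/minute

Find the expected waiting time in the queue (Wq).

Traffic intensity: ρ = λ/(cμ) = 7.9/(5×6.2) = 0.2548
Since ρ = 0.2548 < 1, system is stable.
Offered load a = λ/μ = cρ = 7.9/6.2 = 1.2742
P₀ = [ Σₙ₌₀^4 aⁿ/n! + a^5/(5!(1-ρ)) ]⁻¹
Σ = a^0/0! + a^1/1! + a^2/2! + a^3/3! + a^4/4! = 1.0000 + 1.2742 + 0.8118 + 0.3448 + 0.1098 = 3.5406
a^5/(5!(1-ρ)) = 3.3587/(120 × 0.7452) = 0.03756
P₀ = 1/(3.5406 + 0.03756) = 0.2795
Lq = P₀·a^5·ρ / (5!(1-ρ)²) = 0.2795 × 3.3587 × 0.2548 / (120 × 0.5553) = 0.003590
Wq = Lq/λ = 0.003590/7.9 = 0.0004544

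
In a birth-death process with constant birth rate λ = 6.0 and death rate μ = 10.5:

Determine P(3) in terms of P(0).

For constant rates: P(n)/P(0) = (λ/μ)^n
P(3)/P(0) = (6.0/10.5)^3 = 0.5714^3 = 0.1866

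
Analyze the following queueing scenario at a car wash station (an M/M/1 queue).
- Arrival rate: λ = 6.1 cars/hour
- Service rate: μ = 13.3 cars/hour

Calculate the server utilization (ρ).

Server utilization: ρ = λ/μ
ρ = 6.1/13.3 = 0.4586
The server is busy 45.86% of the time.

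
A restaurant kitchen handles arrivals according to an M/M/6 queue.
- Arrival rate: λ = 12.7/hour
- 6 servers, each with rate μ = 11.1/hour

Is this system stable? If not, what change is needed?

Stability requires ρ = λ/(cμ) < 1
ρ = 12.7/(6 × 11.1) = 12.7/66.60 = 0.1907
Since 0.1907 < 1, the system is STABLE.
The servers are busy 19.07% of the time.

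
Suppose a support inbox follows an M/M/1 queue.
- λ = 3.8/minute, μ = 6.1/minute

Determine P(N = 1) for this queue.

ρ = λ/μ = 3.8/6.1 = 0.6230
P(n) = (1-ρ)ρⁿ
P(1) = (1-0.6230) × 0.6230^1
P(1) = 0.3770 × 0.6230
P(1) = 0.2349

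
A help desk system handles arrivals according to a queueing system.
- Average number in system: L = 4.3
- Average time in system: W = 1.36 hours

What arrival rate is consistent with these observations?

Little's Law: L = λW, so λ = L/W
λ = 4.3/1.36 = 3.1618 tickets/hour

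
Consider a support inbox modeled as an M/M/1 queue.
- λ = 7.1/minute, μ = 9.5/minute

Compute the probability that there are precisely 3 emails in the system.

ρ = λ/μ = 7.1/9.5 = 0.7474
P(n) = (1-ρ)ρⁿ
P(3) = (1-0.7474) × 0.7474^3
P(3) = 0.2526 × 0.4175
P(3) = 0.1055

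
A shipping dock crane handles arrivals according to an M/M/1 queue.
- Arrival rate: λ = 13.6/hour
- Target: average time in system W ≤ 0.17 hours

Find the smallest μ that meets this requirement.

For M/M/1: W = 1/(μ-λ)
Need W ≤ 0.17, so 1/(μ-λ) ≤ 0.17
μ - λ ≥ 1/0.17 = 5.8824
μ ≥ 13.6 + 5.8824 = 19.4824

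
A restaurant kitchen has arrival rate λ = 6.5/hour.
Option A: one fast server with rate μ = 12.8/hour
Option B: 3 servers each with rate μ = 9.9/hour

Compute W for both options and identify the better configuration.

Option A: single server μ = 12.8 (M/M/1)
  ρ_A = 6.5/12.8 = 0.5078
  W_A = 1/(μ-λ) = 1/(12.8-6.5) = 1/6.30 = 0.1587

Option B: 3 servers μ = 9.9 (M/M/3)
  ρ_B = λ/(cμ) = 6.5/(3×9.9) = 0.2189
  Offered load a = λ/μ = cρ = 6.5/9.9 = 0.6566
  P₀ = [ Σₙ₌₀^2 aⁿ/n! + a^3/(3!(1-ρ)) ]⁻¹
  Σ = a^0/0! + a^1/1! + a^2/2! = 1.0000 + 0.6566 + 0.2155 = 1.8721
  a^3/(3!(1-ρ)) = 0.28303/(6 × 0.78114) = 0.06039
  P₀ = 1/(1.8721 + 0.06039) = 0.5175
  Lq = P₀·a^3·ρ / (3!(1-ρ)²) = 0.51747 × 0.28303 × 0.21886 / (6 × 0.61019) = 0.008755
  Wq_B = Lq/λ = 0.008755/6.5 = 0.0013469
  W_B = Wq_B + 1/μ = 0.0013469 + 0.10101 = 0.1024

Since W_B = 0.1024 < W_A = 0.1587, Option B (multiple servers) has the shorter time in system.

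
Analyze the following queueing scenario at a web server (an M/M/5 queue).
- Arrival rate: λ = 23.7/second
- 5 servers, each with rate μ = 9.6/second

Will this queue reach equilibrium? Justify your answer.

Stability requires ρ = λ/(cμ) < 1
ρ = 23.7/(5 × 9.6) = 23.7/48.00 = 0.4937
Since 0.4937 < 1, the system is STABLE.
The servers are busy 49.38% of the time.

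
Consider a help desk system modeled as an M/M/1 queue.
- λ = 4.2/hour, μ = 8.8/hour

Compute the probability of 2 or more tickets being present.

ρ = λ/μ = 4.2/8.8 = 0.4773
P(N ≥ n) = ρⁿ
P(N ≥ 2) = 0.4773^2
P(N ≥ 2) = 0.2278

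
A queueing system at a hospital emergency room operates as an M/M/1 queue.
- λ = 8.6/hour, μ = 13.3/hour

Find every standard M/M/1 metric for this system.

Step 1: ρ = λ/μ = 8.6/13.3 = 0.6466
Step 2: L = λ/(μ-λ) = 8.6/4.70 = 1.8298
Step 3: Lq = λ²/(μ(μ-λ)) = 73.96/(13.3×4.70) = 1.1832
Step 4: W = 1/(μ-λ) = 1/4.70 = 0.21277
Step 5: Wq = λ/(μ(μ-λ)) = 8.6/(13.3×4.70) = 0.1376
Step 6: P(0) = 1-ρ = 0.3534
Verify: L = λW = 8.6×0.21277 = 1.8298 ✔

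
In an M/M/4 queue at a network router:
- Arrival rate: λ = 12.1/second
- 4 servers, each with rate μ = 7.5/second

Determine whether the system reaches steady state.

Stability requires ρ = λ/(cμ) < 1
ρ = 12.1/(4 × 7.5) = 12.1/30.00 = 0.4033
Since 0.4033 < 1, the system is STABLE.
The servers are busy 40.33% of the time.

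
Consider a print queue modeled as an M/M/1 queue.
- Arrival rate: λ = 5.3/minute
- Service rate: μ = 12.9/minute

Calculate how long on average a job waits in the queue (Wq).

First, compute utilization: ρ = λ/μ = 5.3/12.9 = 0.4109
For M/M/1: Wq = λ/(μ(μ-λ))
Wq = 5.3/(12.9 × (12.9-5.3))
Wq = 5.3/(12.9 × 7.60)
Wq = 0.05406 minutes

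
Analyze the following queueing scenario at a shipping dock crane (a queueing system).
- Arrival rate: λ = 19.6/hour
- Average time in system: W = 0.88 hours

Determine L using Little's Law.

Little's Law: L = λW
L = 19.6 × 0.88 = 17.2480 containers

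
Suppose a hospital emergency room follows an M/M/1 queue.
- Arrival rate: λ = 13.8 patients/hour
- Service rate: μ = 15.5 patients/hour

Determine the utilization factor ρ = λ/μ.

Server utilization: ρ = λ/μ
ρ = 13.8/15.5 = 0.8903
The server is busy 89.03% of the time.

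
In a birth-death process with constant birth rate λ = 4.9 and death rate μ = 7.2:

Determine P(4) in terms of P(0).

For constant rates: P(n)/P(0) = (λ/μ)^n
P(4)/P(0) = (4.9/7.2)^4 = 0.68056^4 = 0.2145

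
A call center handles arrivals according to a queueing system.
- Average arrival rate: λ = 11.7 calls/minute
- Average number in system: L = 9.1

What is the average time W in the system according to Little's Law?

Little's Law: L = λW, so W = L/λ
W = 9.1/11.7 = 0.7778 minutes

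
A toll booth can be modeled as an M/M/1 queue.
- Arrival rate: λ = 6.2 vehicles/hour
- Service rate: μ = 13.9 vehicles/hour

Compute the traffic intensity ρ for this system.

Server utilization: ρ = λ/μ
ρ = 6.2/13.9 = 0.4460
The server is busy 44.60% of the time.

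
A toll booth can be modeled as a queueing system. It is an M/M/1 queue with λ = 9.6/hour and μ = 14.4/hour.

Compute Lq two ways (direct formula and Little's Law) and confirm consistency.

Method 1 (direct): Lq = λ²/(μ(μ-λ)) = 92.16/(14.4 × 4.80) = 1.3333

Method 2 (Little's Law):
W = 1/(μ-λ) = 1/4.80 = 0.20833
Wq = W - 1/μ = 0.20833 - 0.069444 = 0.13889
Lq = λWq = 9.6 × 0.13889 = 1.3333 ✔ (matches Method 1)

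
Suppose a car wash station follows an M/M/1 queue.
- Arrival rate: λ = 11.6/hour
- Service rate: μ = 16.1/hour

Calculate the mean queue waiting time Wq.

First, compute utilization: ρ = λ/μ = 11.6/16.1 = 0.7205
For M/M/1: Wq = λ/(μ(μ-λ))
Wq = 11.6/(16.1 × (16.1-11.6))
Wq = 11.6/(16.1 × 4.50)
Wq = 0.1601 hours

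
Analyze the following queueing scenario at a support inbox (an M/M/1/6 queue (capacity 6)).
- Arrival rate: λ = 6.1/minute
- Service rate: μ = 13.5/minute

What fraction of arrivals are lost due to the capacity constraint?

ρ = λ/μ = 6.1/13.5 = 0.45185
P₀ = (1-ρ)/(1-ρ^(K+1)) = (1-0.45185)/(1-0.45185^7) = 0.5482/0.9962 = 0.5503
P_K = P₀×ρ^K = 0.55027 × 0.45185^6 = 0.55027 × 0.0085107 = 0.004683
Blocking probability = 0.47%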